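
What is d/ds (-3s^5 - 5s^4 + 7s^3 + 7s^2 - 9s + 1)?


Apply the power rule term by term:
  d/ds(-3s^5) = -15s^4
  d/ds(-5s^4) = -20s^3
  d/ds(7s^3) = 21s^2
  d/ds(7s^2) = 14s
  d/ds(-9s) = -9
  d/ds(1) = 0
p'(s) = -15s^4 - 20s^3 + 21s^2 + 14s - 9


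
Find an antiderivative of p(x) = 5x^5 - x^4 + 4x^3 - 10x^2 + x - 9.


Reverse power rule on each term:
  ∫ 5x^5 dx = (5/6)x^6
  ∫ -x^4 dx = -(1/5)x^5
  ∫ 4x^3 dx = x^4
  ∫ -10x^2 dx = -(10/3)x^3
  ∫ x dx = (1/2)x^2
  ∫ -9 dx = -9x
F(x) = (5/6)x^6 - (1/5)x^5 + x^4 - (10/3)x^3 + (1/2)x^2 - 9x + C


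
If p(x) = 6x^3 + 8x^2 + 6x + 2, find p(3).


Using direct substitution:
  6 * (3)^3 = 162
  8 * (3)^2 = 72
  6 * (3)^1 = 18
  constant: 2
Sum = 162 + 72 + 18 + 2 = 254


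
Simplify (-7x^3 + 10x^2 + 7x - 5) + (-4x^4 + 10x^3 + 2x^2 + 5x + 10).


Align terms by degree and add:
  -7x^3 + 10x^2 + 7x - 5
  -4x^4 + 10x^3 + 2x^2 + 5x + 10
= -4x^4 + 3x^3 + 12x^2 + 12x + 5


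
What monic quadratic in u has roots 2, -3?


p(u) = (u - 2)(u + 3)
Expand: u^2 + u - 6


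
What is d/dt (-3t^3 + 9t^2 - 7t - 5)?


Apply the power rule term by term:
  d/dt(-3t^3) = -9t^2
  d/dt(9t^2) = 18t
  d/dt(-7t) = -7
  d/dt(-5) = 0
p'(t) = -9t^2 + 18t - 7


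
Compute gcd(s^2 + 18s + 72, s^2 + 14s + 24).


Factor each:
  s^2 + 18s + 72 = (s + 12)(s + 6)
  s^2 + 14s + 24 = (s + 12)(s + 2)
Common monic factor: s + 12


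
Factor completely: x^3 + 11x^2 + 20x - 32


Try integer roots (divisors of -32). x=1: p(1)=0.
Divide out (x - 1): quotient is x^2 + 12x + 32.
Factor the quadratic: (x + 4)(x + 8)
Result: (x - 1)(x + 4)(x + 8)


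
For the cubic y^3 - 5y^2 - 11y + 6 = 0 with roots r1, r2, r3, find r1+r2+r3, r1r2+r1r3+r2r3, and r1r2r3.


Monic cubic y^3+by^2+cy+d=0: sum=-b, pairwise sum=c, product=-d.
b=-5, c=-11, d=6
r1+r2+r3 = 5
r1r2+r1r3+r2r3 = -11
r1r2r3 = -6


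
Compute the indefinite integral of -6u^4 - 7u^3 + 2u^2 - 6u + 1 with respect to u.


Reverse power rule on each term:
  ∫ -6u^4 du = -(6/5)u^5
  ∫ -7u^3 du = -(7/4)u^4
  ∫ 2u^2 du = (2/3)u^3
  ∫ -6u du = -3u^2
  ∫ 1 du = u
F(u) = -(6/5)u^5 - (7/4)u^4 + (2/3)u^3 - 3u^2 + u + C


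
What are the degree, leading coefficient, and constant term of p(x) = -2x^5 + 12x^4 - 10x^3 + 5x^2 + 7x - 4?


Highest power of x is 5, with coefficient -2. Constant term is -4.
Degree = 5, leading coefficient = -2, constant term = -4


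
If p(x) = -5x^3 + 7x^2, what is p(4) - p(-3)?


p(4) = -208
p(-3) = 198
p(4) - p(-3) = -208 - 198 = -406


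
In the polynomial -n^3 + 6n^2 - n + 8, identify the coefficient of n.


Read off the coefficient of n: -1


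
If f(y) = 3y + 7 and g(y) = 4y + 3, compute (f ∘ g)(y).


Substitute g(y) into f:
f(g(y)) = 3*(4y + 3) + 7
Expand and combine: 12y + 16


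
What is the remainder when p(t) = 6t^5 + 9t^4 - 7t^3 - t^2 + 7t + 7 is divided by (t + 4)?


By the Remainder Theorem, the remainder equals p(-4):
  6*(-4)^5 = -6144
  9*(-4)^4 = 2304
  -7*(-4)^3 = 448
  -1*(-4)^2 = -16
  7*(-4)^1 = -28
  constant: 7
Sum: -6144 + 2304 + 448 - 16 - 28 + 7 = -3429


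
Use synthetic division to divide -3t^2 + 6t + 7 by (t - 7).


Synthetic division with c = 7. Coefficients: -3, 6, 7
Bring down -3.
  -3 * 7 = -21; -21 + 6 = -15
  -15 * 7 = -105; -105 + 7 = -98
Quotient: -3t - 15, Remainder: -98


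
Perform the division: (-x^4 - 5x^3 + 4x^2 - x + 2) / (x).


(-x^4 - 5x^3 + 4x^2 - x + 2) / (x)
Step 1: -x^3 * (x) = -x^4; subtract.
Step 2: -5x^2 * (x) = -5x^3; subtract.
Step 3: 4x * (x) = 4x^2; subtract.
Step 4: -1 * (x) = -x; subtract.
Quotient: -x^3 - 5x^2 + 4x - 1, Remainder: 2


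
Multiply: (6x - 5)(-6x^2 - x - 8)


Distribute each term of the first polynomial:
  (6x)(-6x^2 - x - 8) = -36x^3 - 6x^2 - 48x
  (-5)(-6x^2 - x - 8) = 30x^2 + 5x + 40
Sum: -36x^3 + 24x^2 - 43x + 40


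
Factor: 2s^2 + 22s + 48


Roots satisfy r1 + r2 = -b/a = -11 and r1*r2 = c/a = 24.
So r1 = -3, r2 = -8.
2s^2 + 22s + 48 = 2(s - r1)(s - r2) = 2(s + 3)(s + 8)


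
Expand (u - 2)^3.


Expand (u - 2)^3 by repeated multiplication:
  (u - 2)^2 = u^2 - 4u + 4
= u^3 - 6u^2 + 12u - 8


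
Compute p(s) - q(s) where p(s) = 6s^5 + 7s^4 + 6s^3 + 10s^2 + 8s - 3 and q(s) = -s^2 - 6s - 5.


Distribute the minus sign:
  (6s^5 + 7s^4 + 6s^3 + 10s^2 + 8s - 3)
- (-s^2 - 6s - 5)
Negate second polynomial: s^2 + 6s + 5
Add: 6s^5 + 7s^4 + 6s^3 + 11s^2 + 14s + 2


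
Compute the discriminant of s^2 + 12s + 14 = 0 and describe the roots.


D = b^2 - 4ac = (12)^2 - 4(1)(14) = 144 - 56 = 88
Since D > 0: two distinct irrational roots


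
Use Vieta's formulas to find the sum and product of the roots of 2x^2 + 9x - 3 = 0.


For ax^2+bx+c=0: sum = -b/a, product = c/a.
a=2, b=9, c=-3
Sum = -(9)/2 = -9/2
Product = (-3)/2 = -3/2


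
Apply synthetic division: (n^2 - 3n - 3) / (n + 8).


Synthetic division with c = -8. Coefficients: 1, -3, -3
Bring down 1.
  1 * -8 = -8; -8 - 3 = -11
  -11 * -8 = 88; 88 - 3 = 85
Quotient: n - 11, Remainder: 85


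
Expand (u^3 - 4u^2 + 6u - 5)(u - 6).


Distribute each term of the first polynomial:
  (u^3)(u - 6) = u^4 - 6u^3
  (-4u^2)(u - 6) = -4u^3 + 24u^2
  (6u)(u - 6) = 6u^2 - 36u
  (-5)(u - 6) = -5u + 30
Sum: u^4 - 10u^3 + 30u^2 - 41u + 30


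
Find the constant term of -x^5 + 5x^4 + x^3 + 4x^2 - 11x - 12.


Read off the constant term: -12


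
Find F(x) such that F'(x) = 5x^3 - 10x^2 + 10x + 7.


Reverse power rule on each term:
  ∫ 5x^3 dx = (5/4)x^4
  ∫ -10x^2 dx = -(10/3)x^3
  ∫ 10x dx = 5x^2
  ∫ 7 dx = 7x
F(x) = (5/4)x^4 - (10/3)x^3 + 5x^2 + 7x + C


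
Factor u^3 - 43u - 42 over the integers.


Try integer roots (divisors of -42). u=7: p(7)=0.
Divide out (u - 7): quotient is u^2 + 7u + 6.
Factor the quadratic: (u + 6)(u + 1)
Result: (u - 7)(u + 6)(u + 1)


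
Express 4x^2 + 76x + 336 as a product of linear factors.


Roots satisfy r1 + r2 = -b/a = -19 and r1*r2 = c/a = 84.
So r1 = -7, r2 = -12.
4x^2 + 76x + 336 = 4(x - r1)(x - r2) = 4(x + 7)(x + 12)


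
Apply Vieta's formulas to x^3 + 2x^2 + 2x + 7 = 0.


Monic cubic x^3+bx^2+cx+d=0: sum=-b, pairwise sum=c, product=-d.
b=2, c=2, d=7
r1+r2+r3 = -2
r1r2+r1r3+r2r3 = 2
r1r2r3 = -7


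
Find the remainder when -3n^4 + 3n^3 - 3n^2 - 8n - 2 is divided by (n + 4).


By the Remainder Theorem, the remainder equals p(-4):
  -3*(-4)^4 = -768
  3*(-4)^3 = -192
  -3*(-4)^2 = -48
  -8*(-4)^1 = 32
  constant: -2
Sum: -768 - 192 - 48 + 32 - 2 = -978


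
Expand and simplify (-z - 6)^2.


Expand (-z - 6)^2 by repeated multiplication:
= z^2 + 12z + 36


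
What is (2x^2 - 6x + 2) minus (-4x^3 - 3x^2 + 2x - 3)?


Distribute the minus sign:
  (2x^2 - 6x + 2)
- (-4x^3 - 3x^2 + 2x - 3)
Negate second polynomial: 4x^3 + 3x^2 - 2x + 3
Add: 4x^3 + 5x^2 - 8x + 5


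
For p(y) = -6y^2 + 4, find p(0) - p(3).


p(0) = 4
p(3) = -50
p(0) - p(3) = 4 + 50 = 54


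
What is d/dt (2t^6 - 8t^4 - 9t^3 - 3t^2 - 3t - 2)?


Apply the power rule term by term:
  d/dt(2t^6) = 12t^5
  d/dt(-8t^4) = -32t^3
  d/dt(-9t^3) = -27t^2
  d/dt(-3t^2) = -6t
  d/dt(-3t) = -3
  d/dt(-2) = 0
p'(t) = 12t^5 - 32t^3 - 27t^2 - 6t - 3


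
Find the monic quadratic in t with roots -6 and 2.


p(t) = (t + 6)(t - 2)
Expand: t^2 + 4t - 12


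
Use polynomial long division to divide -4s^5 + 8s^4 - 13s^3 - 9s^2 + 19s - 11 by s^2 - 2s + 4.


(-4s^5 + 8s^4 - 13s^3 - 9s^2 + 19s - 11) / (s^2 - 2s + 4)
Step 1: -4s^3 * (s^2 - 2s + 4) = -4s^5 + 8s^4 - 16s^3; subtract.
Step 2: 0 * (s^2 - 2s + 4) = 0; subtract.
Step 3: 3s * (s^2 - 2s + 4) = 3s^3 - 6s^2 + 12s; subtract.
Step 4: -3 * (s^2 - 2s + 4) = -3s^2 + 6s - 12; subtract.
Quotient: -4s^3 + 3s - 3, Remainder: s + 1


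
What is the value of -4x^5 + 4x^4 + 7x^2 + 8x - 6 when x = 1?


Using direct substitution:
  -4 * (1)^5 = -4
  4 * (1)^4 = 4
  0 * (1)^3 = 0
  7 * (1)^2 = 7
  8 * (1)^1 = 8
  constant: -6
Sum = -4 + 4 + 0 + 7 + 8 - 6 = 9


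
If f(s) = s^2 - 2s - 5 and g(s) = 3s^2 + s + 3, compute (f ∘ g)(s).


Substitute g(s) into f:
f(g(s)) = 1*(3s^2 + s + 3)^2 + (-2)*(3s^2 + s + 3) + (-5)
(3s^2 + s + 3)^2 = 9s^4 + 6s^3 + 19s^2 + 6s + 9
Expand and combine: 9s^4 + 6s^3 + 13s^2 + 4s - 2


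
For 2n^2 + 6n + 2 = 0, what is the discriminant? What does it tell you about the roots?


D = b^2 - 4ac = (6)^2 - 4(2)(2) = 36 - 16 = 20
Since D > 0: two distinct irrational roots


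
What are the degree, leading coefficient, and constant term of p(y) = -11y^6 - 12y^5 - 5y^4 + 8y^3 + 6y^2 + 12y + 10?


Highest power of y is 6, with coefficient -11. Constant term is 10.
Degree = 6, leading coefficient = -11, constant term = 10


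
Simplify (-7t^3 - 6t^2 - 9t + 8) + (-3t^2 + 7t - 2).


Align terms by degree and add:
  -7t^3 - 6t^2 - 9t + 8
  -3t^2 + 7t - 2
= -7t^3 - 9t^2 - 2t + 6


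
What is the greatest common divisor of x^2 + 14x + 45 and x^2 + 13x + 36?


Factor each:
  x^2 + 14x + 45 = (x + 9)(x + 5)
  x^2 + 13x + 36 = (x + 9)(x + 4)
Common monic factor: x + 9


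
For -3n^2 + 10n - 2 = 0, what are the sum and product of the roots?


For an^2+bn+c=0: sum = -b/a, product = c/a.
a=-3, b=10, c=-2
Sum = -(10)/-3 = 10/3
Product = (-2)/-3 = 2/3


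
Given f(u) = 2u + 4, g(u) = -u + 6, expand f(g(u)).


Substitute g(u) into f:
f(g(u)) = 2*(-u + 6) + 4
Expand and combine: -2u + 16


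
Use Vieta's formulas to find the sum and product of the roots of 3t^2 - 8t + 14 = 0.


For at^2+bt+c=0: sum = -b/a, product = c/a.
a=3, b=-8, c=14
Sum = -(-8)/3 = 8/3
Product = (14)/3 = 14/3


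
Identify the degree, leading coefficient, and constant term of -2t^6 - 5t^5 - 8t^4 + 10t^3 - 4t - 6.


Highest power of t is 6, with coefficient -2. Constant term is -6.
Degree = 6, leading coefficient = -2, constant term = -6


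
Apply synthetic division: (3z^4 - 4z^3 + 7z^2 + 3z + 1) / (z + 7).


Synthetic division with c = -7. Coefficients: 3, -4, 7, 3, 1
Bring down 3.
  3 * -7 = -21; -21 - 4 = -25
  -25 * -7 = 175; 175 + 7 = 182
  182 * -7 = -1274; -1274 + 3 = -1271
  -1271 * -7 = 8897; 8897 + 1 = 8898
Quotient: 3z^3 - 25z^2 + 182z - 1271, Remainder: 8898


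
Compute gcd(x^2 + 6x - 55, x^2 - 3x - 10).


Factor each:
  x^2 + 6x - 55 = (x - 5)(x + 11)
  x^2 - 3x - 10 = (x - 5)(x + 2)
Common monic factor: x - 5


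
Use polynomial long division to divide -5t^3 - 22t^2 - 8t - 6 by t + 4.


(-5t^3 - 22t^2 - 8t - 6) / (t + 4)
Step 1: -5t^2 * (t + 4) = -5t^3 - 20t^2; subtract.
Step 2: -2t * (t + 4) = -2t^2 - 8t; subtract.
Step 3: 0 * (t + 4) = 0; subtract.
Quotient: -5t^2 - 2t, Remainder: -6


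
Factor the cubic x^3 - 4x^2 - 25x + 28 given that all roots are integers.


Try integer roots (divisors of 28). x=-4: p(-4)=0.
Divide out (x + 4): quotient is x^2 - 8x + 7.
Factor the quadratic: (x - 7)(x - 1)
Result: (x + 4)(x - 7)(x - 1)


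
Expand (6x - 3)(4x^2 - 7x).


Distribute each term of the first polynomial:
  (6x)(4x^2 - 7x) = 24x^3 - 42x^2
  (-3)(4x^2 - 7x) = -12x^2 + 21x
Sum: 24x^3 - 54x^2 + 21x


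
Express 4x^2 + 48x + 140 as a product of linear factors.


Roots satisfy r1 + r2 = -b/a = -12 and r1*r2 = c/a = 35.
So r1 = -5, r2 = -7.
4x^2 + 48x + 140 = 4(x - r1)(x - r2) = 4(x + 5)(x + 7)


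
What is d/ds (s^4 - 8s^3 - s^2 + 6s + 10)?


Apply the power rule term by term:
  d/ds(s^4) = 4s^3
  d/ds(-8s^3) = -24s^2
  d/ds(-s^2) = -2s
  d/ds(6s) = 6
  d/ds(10) = 0
p'(s) = 4s^3 - 24s^2 - 2s + 6


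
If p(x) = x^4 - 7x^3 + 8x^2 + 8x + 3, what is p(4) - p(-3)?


p(4) = -29
p(-3) = 321
p(4) - p(-3) = -29 - 321 = -350


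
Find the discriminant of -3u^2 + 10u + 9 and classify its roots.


D = b^2 - 4ac = (10)^2 - 4(-3)(9) = 100 + 108 = 208
Since D > 0: two distinct irrational roots


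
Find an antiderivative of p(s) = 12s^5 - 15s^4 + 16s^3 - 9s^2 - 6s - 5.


Reverse power rule on each term:
  ∫ 12s^5 ds = 2s^6
  ∫ -15s^4 ds = -3s^5
  ∫ 16s^3 ds = 4s^4
  ∫ -9s^2 ds = -3s^3
  ∫ -6s ds = -3s^2
  ∫ -5 ds = -5s
F(s) = 2s^6 - 3s^5 + 4s^4 - 3s^3 - 3s^2 - 5s + C


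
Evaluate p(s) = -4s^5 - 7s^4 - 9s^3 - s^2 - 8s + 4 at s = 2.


Using direct substitution:
  -4 * (2)^5 = -128
  -7 * (2)^4 = -112
  -9 * (2)^3 = -72
  -1 * (2)^2 = -4
  -8 * (2)^1 = -16
  constant: 4
Sum = -128 - 112 - 72 - 4 - 16 + 4 = -328


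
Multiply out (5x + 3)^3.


Expand (5x + 3)^3 by repeated multiplication:
  (5x + 3)^2 = 25x^2 + 30x + 9
= 125x^3 + 225x^2 + 135x + 27


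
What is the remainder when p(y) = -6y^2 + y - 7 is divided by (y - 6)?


By the Remainder Theorem, the remainder equals p(6):
  -6*(6)^2 = -216
  1*(6)^1 = 6
  constant: -7
Sum: -216 + 6 - 7 = -217


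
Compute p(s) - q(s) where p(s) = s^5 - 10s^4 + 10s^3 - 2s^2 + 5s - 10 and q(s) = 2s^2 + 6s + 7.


Distribute the minus sign:
  (s^5 - 10s^4 + 10s^3 - 2s^2 + 5s - 10)
- (2s^2 + 6s + 7)
Negate second polynomial: -2s^2 - 6s - 7
Add: s^5 - 10s^4 + 10s^3 - 4s^2 - s - 17


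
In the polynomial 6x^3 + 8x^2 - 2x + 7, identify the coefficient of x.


Read off the coefficient of x: -2


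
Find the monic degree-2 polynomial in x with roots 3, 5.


p(x) = (x - 3)(x - 5)
Expand: x^2 - 8x + 15


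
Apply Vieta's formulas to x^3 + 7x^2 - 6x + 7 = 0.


Monic cubic x^3+bx^2+cx+d=0: sum=-b, pairwise sum=c, product=-d.
b=7, c=-6, d=7
r1+r2+r3 = -7
r1r2+r1r3+r2r3 = -6
r1r2r3 = -7


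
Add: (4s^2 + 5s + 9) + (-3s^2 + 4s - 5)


Align terms by degree and add:
  4s^2 + 5s + 9
  -3s^2 + 4s - 5
= s^2 + 9s + 4


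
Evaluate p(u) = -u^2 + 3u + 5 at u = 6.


Using direct substitution:
  -1 * (6)^2 = -36
  3 * (6)^1 = 18
  constant: 5
Sum = -36 + 18 + 5 = -13


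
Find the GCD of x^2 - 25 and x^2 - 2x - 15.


Factor each:
  x^2 - 25 = (x - 5)(x + 5)
  x^2 - 2x - 15 = (x - 5)(x + 3)
Common monic factor: x - 5


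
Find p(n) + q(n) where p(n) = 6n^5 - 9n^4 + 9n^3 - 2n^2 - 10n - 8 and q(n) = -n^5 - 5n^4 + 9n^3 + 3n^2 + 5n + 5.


Align terms by degree and add:
  6n^5 - 9n^4 + 9n^3 - 2n^2 - 10n - 8
  -n^5 - 5n^4 + 9n^3 + 3n^2 + 5n + 5
= 5n^5 - 14n^4 + 18n^3 + n^2 - 5n - 3


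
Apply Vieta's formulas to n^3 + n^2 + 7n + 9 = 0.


Monic cubic n^3+bn^2+cn+d=0: sum=-b, pairwise sum=c, product=-d.
b=1, c=7, d=9
r1+r2+r3 = -1
r1r2+r1r3+r2r3 = 7
r1r2r3 = -9


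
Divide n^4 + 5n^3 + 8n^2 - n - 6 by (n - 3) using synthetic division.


Synthetic division with c = 3. Coefficients: 1, 5, 8, -1, -6
Bring down 1.
  1 * 3 = 3; 3 + 5 = 8
  8 * 3 = 24; 24 + 8 = 32
  32 * 3 = 96; 96 - 1 = 95
  95 * 3 = 285; 285 - 6 = 279
Quotient: n^3 + 8n^2 + 32n + 95, Remainder: 279


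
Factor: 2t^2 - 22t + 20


Roots satisfy r1 + r2 = -b/a = 11 and r1*r2 = c/a = 10.
So r1 = 1, r2 = 10.
2t^2 - 22t + 20 = 2(t - r1)(t - r2) = 2(t - 1)(t - 10)


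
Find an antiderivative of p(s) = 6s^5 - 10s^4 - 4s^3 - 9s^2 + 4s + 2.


Reverse power rule on each term:
  ∫ 6s^5 ds = s^6
  ∫ -10s^4 ds = -2s^5
  ∫ -4s^3 ds = -s^4
  ∫ -9s^2 ds = -3s^3
  ∫ 4s ds = 2s^2
  ∫ 2 ds = 2s
F(s) = s^6 - 2s^5 - s^4 - 3s^3 + 2s^2 + 2s + C


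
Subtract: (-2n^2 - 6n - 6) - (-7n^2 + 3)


Distribute the minus sign:
  (-2n^2 - 6n - 6)
- (-7n^2 + 3)
Negate second polynomial: 7n^2 - 3
Add: 5n^2 - 6n - 9


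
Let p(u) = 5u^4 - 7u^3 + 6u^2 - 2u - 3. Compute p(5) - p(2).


p(5) = 2387
p(2) = 41
p(5) - p(2) = 2387 - 41 = 2346


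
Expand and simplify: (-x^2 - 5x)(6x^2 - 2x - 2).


Distribute each term of the first polynomial:
  (-x^2)(6x^2 - 2x - 2) = -6x^4 + 2x^3 + 2x^2
  (-5x)(6x^2 - 2x - 2) = -30x^3 + 10x^2 + 10x
Sum: -6x^4 - 28x^3 + 12x^2 + 10x


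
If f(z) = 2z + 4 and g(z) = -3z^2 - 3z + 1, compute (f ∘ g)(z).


Substitute g(z) into f:
f(g(z)) = 2*(-3z^2 - 3z + 1) + 4
Expand and combine: -6z^2 - 6z + 6


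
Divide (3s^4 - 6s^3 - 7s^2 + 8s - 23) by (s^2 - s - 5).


(3s^4 - 6s^3 - 7s^2 + 8s - 23) / (s^2 - s - 5)
Step 1: 3s^2 * (s^2 - s - 5) = 3s^4 - 3s^3 - 15s^2; subtract.
Step 2: -3s * (s^2 - s - 5) = -3s^3 + 3s^2 + 15s; subtract.
Step 3: 5 * (s^2 - s - 5) = 5s^2 - 5s - 25; subtract.
Quotient: 3s^2 - 3s + 5, Remainder: -2s + 2


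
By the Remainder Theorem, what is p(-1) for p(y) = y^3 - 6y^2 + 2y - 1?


By the Remainder Theorem, the remainder equals p(-1):
  1*(-1)^3 = -1
  -6*(-1)^2 = -6
  2*(-1)^1 = -2
  constant: -1
Sum: -1 - 6 - 2 - 1 = -10


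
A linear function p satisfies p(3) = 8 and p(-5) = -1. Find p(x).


p(x) = mx + b. Using p(3)=8, p(-5)=-1:
m = (8 + 1)/(3 + 5) = 9/8 = 9/8
b = 8 - m*(3) = 8 - 27/8 = 37/8
p(x) = (9/8)x + (37/8)


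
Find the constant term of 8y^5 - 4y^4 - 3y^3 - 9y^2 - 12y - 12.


Read off the constant term: -12


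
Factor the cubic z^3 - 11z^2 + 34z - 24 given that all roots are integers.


Try integer roots (divisors of -24). z=1: p(1)=0.
Divide out (z - 1): quotient is z^2 - 10z + 24.
Factor the quadratic: (z - 4)(z - 6)
Result: (z - 1)(z - 4)(z - 6)


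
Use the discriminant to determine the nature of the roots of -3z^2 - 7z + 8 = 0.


D = b^2 - 4ac = (-7)^2 - 4(-3)(8) = 49 + 96 = 145
Since D > 0: two distinct irrational roots


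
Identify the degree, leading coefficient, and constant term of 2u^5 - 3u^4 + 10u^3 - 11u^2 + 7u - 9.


Highest power of u is 5, with coefficient 2. Constant term is -9.
Degree = 5, leading coefficient = 2, constant term = -9


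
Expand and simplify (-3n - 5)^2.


Expand (-3n - 5)^2 by repeated multiplication:
= 9n^2 + 30n + 25


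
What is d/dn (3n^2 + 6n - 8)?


Apply the power rule term by term:
  d/dn(3n^2) = 6n
  d/dn(6n) = 6
  d/dn(-8) = 0
p'(n) = 6n + 6


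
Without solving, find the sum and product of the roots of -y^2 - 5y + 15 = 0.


For ay^2+by+c=0: sum = -b/a, product = c/a.
a=-1, b=-5, c=15
Sum = -(-5)/-1 = -5
Product = (15)/-1 = -15


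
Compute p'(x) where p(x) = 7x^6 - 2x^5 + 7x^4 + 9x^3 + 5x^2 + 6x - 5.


Apply the power rule term by term:
  d/dx(7x^6) = 42x^5
  d/dx(-2x^5) = -10x^4
  d/dx(7x^4) = 28x^3
  d/dx(9x^3) = 27x^2
  d/dx(5x^2) = 10x
  d/dx(6x) = 6
  d/dx(-5) = 0
p'(x) = 42x^5 - 10x^4 + 28x^3 + 27x^2 + 10x + 6


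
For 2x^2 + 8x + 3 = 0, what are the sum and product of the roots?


For ax^2+bx+c=0: sum = -b/a, product = c/a.
a=2, b=8, c=3
Sum = -(8)/2 = -4
Product = (3)/2 = 3/2


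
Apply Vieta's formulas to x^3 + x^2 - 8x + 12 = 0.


Monic cubic x^3+bx^2+cx+d=0: sum=-b, pairwise sum=c, product=-d.
b=1, c=-8, d=12
r1+r2+r3 = -1
r1r2+r1r3+r2r3 = -8
r1r2r3 = -12


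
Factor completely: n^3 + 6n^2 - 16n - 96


Try integer roots (divisors of -96). n=-4: p(-4)=0.
Divide out (n + 4): quotient is n^2 + 2n - 24.
Factor the quadratic: (n + 6)(n - 4)
Result: (n + 4)(n + 6)(n - 4)


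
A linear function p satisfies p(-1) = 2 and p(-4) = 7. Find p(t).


p(t) = mt + b. Using p(-1)=2, p(-4)=7:
m = (2 - 7)/(-1 + 4) = -5/3 = -5/3
b = 2 - m*(-1) = 2 - 5/3 = 1/3
p(t) = -(5/3)t + (1/3)


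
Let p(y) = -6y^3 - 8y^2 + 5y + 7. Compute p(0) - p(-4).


p(0) = 7
p(-4) = 243
p(0) - p(-4) = 7 - 243 = -236


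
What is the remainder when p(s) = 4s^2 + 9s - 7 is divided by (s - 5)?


By the Remainder Theorem, the remainder equals p(5):
  4*(5)^2 = 100
  9*(5)^1 = 45
  constant: -7
Sum: 100 + 45 - 7 = 138


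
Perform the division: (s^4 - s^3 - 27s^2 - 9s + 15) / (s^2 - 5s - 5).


(s^4 - s^3 - 27s^2 - 9s + 15) / (s^2 - 5s - 5)
Step 1: s^2 * (s^2 - 5s - 5) = s^4 - 5s^3 - 5s^2; subtract.
Step 2: 4s * (s^2 - 5s - 5) = 4s^3 - 20s^2 - 20s; subtract.
Step 3: -2 * (s^2 - 5s - 5) = -2s^2 + 10s + 10; subtract.
Quotient: s^2 + 4s - 2, Remainder: s + 5


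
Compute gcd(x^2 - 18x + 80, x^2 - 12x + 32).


Factor each:
  x^2 - 18x + 80 = (x - 8)(x - 10)
  x^2 - 12x + 32 = (x - 8)(x - 4)
Common monic factor: x - 8


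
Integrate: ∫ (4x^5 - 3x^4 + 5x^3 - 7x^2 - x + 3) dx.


Reverse power rule on each term:
  ∫ 4x^5 dx = (2/3)x^6
  ∫ -3x^4 dx = -(3/5)x^5
  ∫ 5x^3 dx = (5/4)x^4
  ∫ -7x^2 dx = -(7/3)x^3
  ∫ -x dx = -(1/2)x^2
  ∫ 3 dx = 3x
F(x) = (2/3)x^6 - (3/5)x^5 + (5/4)x^4 - (7/3)x^3 - (1/2)x^2 + 3x + C


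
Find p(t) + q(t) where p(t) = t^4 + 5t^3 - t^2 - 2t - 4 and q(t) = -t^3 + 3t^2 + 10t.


Align terms by degree and add:
  t^4 + 5t^3 - t^2 - 2t - 4
  -t^3 + 3t^2 + 10t
= t^4 + 4t^3 + 2t^2 + 8t - 4


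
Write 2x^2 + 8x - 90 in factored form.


Roots satisfy r1 + r2 = -b/a = -4 and r1*r2 = c/a = -45.
So r1 = 5, r2 = -9.
2x^2 + 8x - 90 = 2(x - r1)(x - r2) = 2(x - 5)(x + 9)


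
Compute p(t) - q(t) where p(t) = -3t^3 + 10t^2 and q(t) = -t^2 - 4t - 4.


Distribute the minus sign:
  (-3t^3 + 10t^2)
- (-t^2 - 4t - 4)
Negate second polynomial: t^2 + 4t + 4
Add: -3t^3 + 11t^2 + 4t + 4


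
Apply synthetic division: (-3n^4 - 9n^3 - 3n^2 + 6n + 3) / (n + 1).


Synthetic division with c = -1. Coefficients: -3, -9, -3, 6, 3
Bring down -3.
  -3 * -1 = 3; 3 - 9 = -6
  -6 * -1 = 6; 6 - 3 = 3
  3 * -1 = -3; -3 + 6 = 3
  3 * -1 = -3; -3 + 3 = 0
Quotient: -3n^3 - 6n^2 + 3n + 3, Remainder: 0


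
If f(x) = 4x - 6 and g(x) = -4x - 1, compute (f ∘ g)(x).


Substitute g(x) into f:
f(g(x)) = 4*(-4x - 1) + (-6)
Expand and combine: -16x - 10


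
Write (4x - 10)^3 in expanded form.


Expand (4x - 10)^3 by repeated multiplication:
  (4x - 10)^2 = 16x^2 - 80x + 100
= 64x^3 - 480x^2 + 1200x - 1000


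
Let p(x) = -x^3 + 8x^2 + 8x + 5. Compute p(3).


Using direct substitution:
  -1 * (3)^3 = -27
  8 * (3)^2 = 72
  8 * (3)^1 = 24
  constant: 5
Sum = -27 + 72 + 24 + 5 = 74


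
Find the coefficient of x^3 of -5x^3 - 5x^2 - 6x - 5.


Read off the coefficient of x^3: -5


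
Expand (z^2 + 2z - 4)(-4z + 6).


Distribute each term of the first polynomial:
  (z^2)(-4z + 6) = -4z^3 + 6z^2
  (2z)(-4z + 6) = -8z^2 + 12z
  (-4)(-4z + 6) = 16z - 24
Sum: -4z^3 - 2z^2 + 28z - 24


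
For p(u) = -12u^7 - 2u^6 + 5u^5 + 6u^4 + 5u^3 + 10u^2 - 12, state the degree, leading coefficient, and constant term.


Highest power of u is 7, with coefficient -12. Constant term is -12.
Degree = 7, leading coefficient = -12, constant term = -12


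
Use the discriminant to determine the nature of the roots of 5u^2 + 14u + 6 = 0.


D = b^2 - 4ac = (14)^2 - 4(5)(6) = 196 - 120 = 76
Since D > 0: two distinct irrational roots


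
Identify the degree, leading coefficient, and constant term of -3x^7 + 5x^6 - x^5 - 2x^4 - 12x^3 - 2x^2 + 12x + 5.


Highest power of x is 7, with coefficient -3. Constant term is 5.
Degree = 7, leading coefficient = -3, constant term = 5


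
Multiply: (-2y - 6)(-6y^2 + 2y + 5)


Distribute each term of the first polynomial:
  (-2y)(-6y^2 + 2y + 5) = 12y^3 - 4y^2 - 10y
  (-6)(-6y^2 + 2y + 5) = 36y^2 - 12y - 30
Sum: 12y^3 + 32y^2 - 22y - 30


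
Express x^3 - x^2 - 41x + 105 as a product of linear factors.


Try integer roots (divisors of 105). x=5: p(5)=0.
Divide out (x - 5): quotient is x^2 + 4x - 21.
Factor the quadratic: (x + 7)(x - 3)
Result: (x - 5)(x + 7)(x - 3)


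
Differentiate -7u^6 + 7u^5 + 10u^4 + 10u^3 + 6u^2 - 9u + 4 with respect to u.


Apply the power rule term by term:
  d/du(-7u^6) = -42u^5
  d/du(7u^5) = 35u^4
  d/du(10u^4) = 40u^3
  d/du(10u^3) = 30u^2
  d/du(6u^2) = 12u
  d/du(-9u) = -9
  d/du(4) = 0
p'(u) = -42u^5 + 35u^4 + 40u^3 + 30u^2 + 12u - 9


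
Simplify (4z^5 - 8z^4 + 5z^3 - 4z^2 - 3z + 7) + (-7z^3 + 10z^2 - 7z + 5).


Align terms by degree and add:
  4z^5 - 8z^4 + 5z^3 - 4z^2 - 3z + 7
  -7z^3 + 10z^2 - 7z + 5
= 4z^5 - 8z^4 - 2z^3 + 6z^2 - 10z + 12


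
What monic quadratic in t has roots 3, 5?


p(t) = (t - 3)(t - 5)
Expand: t^2 - 8t + 15


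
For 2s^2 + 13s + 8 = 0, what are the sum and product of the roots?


For as^2+bs+c=0: sum = -b/a, product = c/a.
a=2, b=13, c=8
Sum = -(13)/2 = -13/2
Product = (8)/2 = 4


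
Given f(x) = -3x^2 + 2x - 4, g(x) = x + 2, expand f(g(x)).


Substitute g(x) into f:
f(g(x)) = -3*(x + 2)^2 + 2*(x + 2) + (-4)
(x + 2)^2 = x^2 + 4x + 4
Expand and combine: -3x^2 - 10x - 12


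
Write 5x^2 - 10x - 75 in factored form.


Roots satisfy r1 + r2 = -b/a = 2 and r1*r2 = c/a = -15.
So r1 = -3, r2 = 5.
5x^2 - 10x - 75 = 5(x - r1)(x - r2) = 5(x + 3)(x - 5)


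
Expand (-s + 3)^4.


Expand (-s + 3)^4 by repeated multiplication:
  (-s + 3)^2 = s^2 - 6s + 9
  (-s + 3)^3 = -s^3 + 9s^2 - 27s + 27
= s^4 - 12s^3 + 54s^2 - 108s + 81


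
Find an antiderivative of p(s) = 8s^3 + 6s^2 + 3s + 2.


Reverse power rule on each term:
  ∫ 8s^3 ds = 2s^4
  ∫ 6s^2 ds = 2s^3
  ∫ 3s ds = (3/2)s^2
  ∫ 2 ds = 2s
F(s) = 2s^4 + 2s^3 + (3/2)s^2 + 2s + C


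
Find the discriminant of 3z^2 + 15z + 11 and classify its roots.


D = b^2 - 4ac = (15)^2 - 4(3)(11) = 225 - 132 = 93
Since D > 0: two distinct irrational roots


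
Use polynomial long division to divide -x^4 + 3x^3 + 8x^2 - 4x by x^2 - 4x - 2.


(-x^4 + 3x^3 + 8x^2 - 4x) / (x^2 - 4x - 2)
Step 1: -x^2 * (x^2 - 4x - 2) = -x^4 + 4x^3 + 2x^2; subtract.
Step 2: -x * (x^2 - 4x - 2) = -x^3 + 4x^2 + 2x; subtract.
Step 3: 2 * (x^2 - 4x - 2) = 2x^2 - 8x - 4; subtract.
Quotient: -x^2 - x + 2, Remainder: 2x + 4


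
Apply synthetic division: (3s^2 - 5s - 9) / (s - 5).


Synthetic division with c = 5. Coefficients: 3, -5, -9
Bring down 3.
  3 * 5 = 15; 15 - 5 = 10
  10 * 5 = 50; 50 - 9 = 41
Quotient: 3s + 10, Remainder: 41


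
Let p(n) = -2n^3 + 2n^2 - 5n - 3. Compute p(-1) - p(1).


p(-1) = 6
p(1) = -8
p(-1) - p(1) = 6 + 8 = 14


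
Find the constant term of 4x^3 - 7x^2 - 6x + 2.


Read off the constant term: 2


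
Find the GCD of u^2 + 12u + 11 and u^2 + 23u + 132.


Factor each:
  u^2 + 12u + 11 = (u + 11)(u + 1)
  u^2 + 23u + 132 = (u + 11)(u + 12)
Common monic factor: u + 11


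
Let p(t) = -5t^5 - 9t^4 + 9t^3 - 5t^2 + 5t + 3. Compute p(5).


Using direct substitution:
  -5 * (5)^5 = -15625
  -9 * (5)^4 = -5625
  9 * (5)^3 = 1125
  -5 * (5)^2 = -125
  5 * (5)^1 = 25
  constant: 3
Sum = -15625 - 5625 + 1125 - 125 + 25 + 3 = -20222


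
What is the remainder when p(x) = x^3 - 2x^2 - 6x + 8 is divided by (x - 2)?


By the Remainder Theorem, the remainder equals p(2):
  1*(2)^3 = 8
  -2*(2)^2 = -8
  -6*(2)^1 = -12
  constant: 8
Sum: 8 - 8 - 12 + 8 = -4


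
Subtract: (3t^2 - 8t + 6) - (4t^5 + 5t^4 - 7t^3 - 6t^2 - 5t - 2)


Distribute the minus sign:
  (3t^2 - 8t + 6)
- (4t^5 + 5t^4 - 7t^3 - 6t^2 - 5t - 2)
Negate second polynomial: -4t^5 - 5t^4 + 7t^3 + 6t^2 + 5t + 2
Add: -4t^5 - 5t^4 + 7t^3 + 9t^2 - 3t + 8


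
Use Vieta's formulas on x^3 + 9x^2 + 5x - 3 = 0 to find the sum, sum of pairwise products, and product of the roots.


Monic cubic x^3+bx^2+cx+d=0: sum=-b, pairwise sum=c, product=-d.
b=9, c=5, d=-3
r1+r2+r3 = -9
r1r2+r1r3+r2r3 = 5
r1r2r3 = 3


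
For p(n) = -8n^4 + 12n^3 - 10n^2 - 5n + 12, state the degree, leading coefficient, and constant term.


Highest power of n is 4, with coefficient -8. Constant term is 12.
Degree = 4, leading coefficient = -8, constant term = 12


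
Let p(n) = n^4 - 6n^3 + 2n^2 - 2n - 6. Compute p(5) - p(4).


p(5) = -91
p(4) = -110
p(5) - p(4) = -91 + 110 = 19


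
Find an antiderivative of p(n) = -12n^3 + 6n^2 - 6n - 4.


Reverse power rule on each term:
  ∫ -12n^3 dn = -3n^4
  ∫ 6n^2 dn = 2n^3
  ∫ -6n dn = -3n^2
  ∫ -4 dn = -4n
F(n) = -3n^4 + 2n^3 - 3n^2 - 4n + C


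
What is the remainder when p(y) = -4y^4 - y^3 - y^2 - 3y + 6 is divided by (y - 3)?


By the Remainder Theorem, the remainder equals p(3):
  -4*(3)^4 = -324
  -1*(3)^3 = -27
  -1*(3)^2 = -9
  -3*(3)^1 = -9
  constant: 6
Sum: -324 - 27 - 9 - 9 + 6 = -363


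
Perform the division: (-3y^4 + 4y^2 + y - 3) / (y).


(-3y^4 + 4y^2 + y - 3) / (y)
Step 1: -3y^3 * (y) = -3y^4; subtract.
Step 2: 0 * (y) = 0; subtract.
Step 3: 4y * (y) = 4y^2; subtract.
Step 4: 1 * (y) = y; subtract.
Quotient: -3y^3 + 4y + 1, Remainder: -3


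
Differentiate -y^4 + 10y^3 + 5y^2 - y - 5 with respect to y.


Apply the power rule term by term:
  d/dy(-y^4) = -4y^3
  d/dy(10y^3) = 30y^2
  d/dy(5y^2) = 10y
  d/dy(-y) = -1
  d/dy(-5) = 0
p'(y) = -4y^3 + 30y^2 + 10y - 1


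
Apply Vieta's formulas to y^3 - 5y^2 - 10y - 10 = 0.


Monic cubic y^3+by^2+cy+d=0: sum=-b, pairwise sum=c, product=-d.
b=-5, c=-10, d=-10
r1+r2+r3 = 5
r1r2+r1r3+r2r3 = -10
r1r2r3 = 10


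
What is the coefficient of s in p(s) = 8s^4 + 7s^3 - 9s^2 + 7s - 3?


Read off the coefficient of s: 7


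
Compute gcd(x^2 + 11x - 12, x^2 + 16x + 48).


Factor each:
  x^2 + 11x - 12 = (x + 12)(x - 1)
  x^2 + 16x + 48 = (x + 12)(x + 4)
Common monic factor: x + 12


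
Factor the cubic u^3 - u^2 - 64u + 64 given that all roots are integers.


Try integer roots (divisors of 64). u=-8: p(-8)=0.
Divide out (u + 8): quotient is u^2 - 9u + 8.
Factor the quadratic: (u - 1)(u - 8)
Result: (u + 8)(u - 1)(u - 8)


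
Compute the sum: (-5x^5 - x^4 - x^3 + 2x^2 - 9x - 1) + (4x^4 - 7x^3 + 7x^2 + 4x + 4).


Align terms by degree and add:
  -5x^5 - x^4 - x^3 + 2x^2 - 9x - 1
+ 4x^4 - 7x^3 + 7x^2 + 4x + 4
= -5x^5 + 3x^4 - 8x^3 + 9x^2 - 5x + 3


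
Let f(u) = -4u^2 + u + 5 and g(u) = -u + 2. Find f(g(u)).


Substitute g(u) into f:
f(g(u)) = -4*(-u + 2)^2 + 1*(-u + 2) + 5
(-u + 2)^2 = u^2 - 4u + 4
Expand and combine: -4u^2 + 15u - 9


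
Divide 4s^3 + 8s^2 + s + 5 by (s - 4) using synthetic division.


Synthetic division with c = 4. Coefficients: 4, 8, 1, 5
Bring down 4.
  4 * 4 = 16; 16 + 8 = 24
  24 * 4 = 96; 96 + 1 = 97
  97 * 4 = 388; 388 + 5 = 393
Quotient: 4s^2 + 24s + 97, Remainder: 393


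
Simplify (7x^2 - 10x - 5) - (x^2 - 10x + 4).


Distribute the minus sign:
  (7x^2 - 10x - 5)
- (x^2 - 10x + 4)
Negate second polynomial: -x^2 + 10x - 4
Add: 6x^2 - 9


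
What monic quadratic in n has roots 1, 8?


p(n) = (n - 1)(n - 8)
Expand: n^2 - 9n + 8


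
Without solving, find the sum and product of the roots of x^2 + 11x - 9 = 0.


For ax^2+bx+c=0: sum = -b/a, product = c/a.
a=1, b=11, c=-9
Sum = -(11)/1 = -11
Product = (-9)/1 = -9


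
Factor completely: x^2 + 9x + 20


Roots satisfy r1 + r2 = -b/a = -9 and r1*r2 = c/a = 20.
So r1 = -4, r2 = -5.
x^2 + 9x + 20 = (x - r1)(x - r2) = (x + 4)(x + 5)


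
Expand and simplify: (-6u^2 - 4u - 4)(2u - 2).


Distribute each term of the first polynomial:
  (-6u^2)(2u - 2) = -12u^3 + 12u^2
  (-4u)(2u - 2) = -8u^2 + 8u
  (-4)(2u - 2) = -8u + 8
Sum: -12u^3 + 4u^2 + 8


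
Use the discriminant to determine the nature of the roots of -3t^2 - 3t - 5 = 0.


D = b^2 - 4ac = (-3)^2 - 4(-3)(-5) = 9 - 60 = -51
Since D < 0: two complex conjugate roots (no real roots)


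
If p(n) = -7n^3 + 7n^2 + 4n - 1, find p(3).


Using direct substitution:
  -7 * (3)^3 = -189
  7 * (3)^2 = 63
  4 * (3)^1 = 12
  constant: -1
Sum = -189 + 63 + 12 - 1 = -115


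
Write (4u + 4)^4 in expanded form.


Expand (4u + 4)^4 by repeated multiplication:
  (4u + 4)^2 = 16u^2 + 32u + 16
  (4u + 4)^3 = 64u^3 + 192u^2 + 192u + 64
= 256u^4 + 1024u^3 + 1536u^2 + 1024u + 256


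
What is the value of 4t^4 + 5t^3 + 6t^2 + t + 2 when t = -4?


Using direct substitution:
  4 * (-4)^4 = 1024
  5 * (-4)^3 = -320
  6 * (-4)^2 = 96
  1 * (-4)^1 = -4
  constant: 2
Sum = 1024 - 320 + 96 - 4 + 2 = 798


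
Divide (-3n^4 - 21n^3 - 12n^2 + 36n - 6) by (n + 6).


(-3n^4 - 21n^3 - 12n^2 + 36n - 6) / (n + 6)
Step 1: -3n^3 * (n + 6) = -3n^4 - 18n^3; subtract.
Step 2: -3n^2 * (n + 6) = -3n^3 - 18n^2; subtract.
Step 3: 6n * (n + 6) = 6n^2 + 36n; subtract.
Step 4: 0 * (n + 6) = 0; subtract.
Quotient: -3n^3 - 3n^2 + 6n, Remainder: -6


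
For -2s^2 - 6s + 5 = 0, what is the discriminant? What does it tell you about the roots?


D = b^2 - 4ac = (-6)^2 - 4(-2)(5) = 36 + 40 = 76
Since D > 0: two distinct irrational roots


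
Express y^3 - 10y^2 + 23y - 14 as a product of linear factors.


Try integer roots (divisors of -14). y=1: p(1)=0.
Divide out (y - 1): quotient is y^2 - 9y + 14.
Factor the quadratic: (y - 7)(y - 2)
Result: (y - 1)(y - 7)(y - 2)


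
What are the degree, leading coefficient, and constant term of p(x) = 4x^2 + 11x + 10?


Highest power of x is 2, with coefficient 4. Constant term is 10.
Degree = 2, leading coefficient = 4, constant term = 10


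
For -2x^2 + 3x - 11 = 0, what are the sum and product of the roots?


For ax^2+bx+c=0: sum = -b/a, product = c/a.
a=-2, b=3, c=-11
Sum = -(3)/-2 = 3/2
Product = (-11)/-2 = 11/2


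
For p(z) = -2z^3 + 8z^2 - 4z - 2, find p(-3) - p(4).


p(-3) = 136
p(4) = -18
p(-3) - p(4) = 136 + 18 = 154


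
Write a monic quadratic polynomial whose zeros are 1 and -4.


p(u) = (u - 1)(u + 4)
Expand: u^2 + 3u - 4


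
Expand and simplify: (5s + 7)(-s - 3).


Distribute each term of the first polynomial:
  (5s)(-s - 3) = -5s^2 - 15s
  (7)(-s - 3) = -7s - 21
Sum: -5s^2 - 22s - 21


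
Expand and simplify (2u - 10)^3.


Expand (2u - 10)^3 by repeated multiplication:
  (2u - 10)^2 = 4u^2 - 40u + 100
= 8u^3 - 120u^2 + 600u - 1000


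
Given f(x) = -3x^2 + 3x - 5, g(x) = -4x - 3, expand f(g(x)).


Substitute g(x) into f:
f(g(x)) = -3*(-4x - 3)^2 + 3*(-4x - 3) + (-5)
(-4x - 3)^2 = 16x^2 + 24x + 9
Expand and combine: -48x^2 - 84x - 41


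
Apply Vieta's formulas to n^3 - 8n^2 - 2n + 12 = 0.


Monic cubic n^3+bn^2+cn+d=0: sum=-b, pairwise sum=c, product=-d.
b=-8, c=-2, d=12
r1+r2+r3 = 8
r1r2+r1r3+r2r3 = -2
r1r2r3 = -12


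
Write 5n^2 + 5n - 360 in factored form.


Roots satisfy r1 + r2 = -b/a = -1 and r1*r2 = c/a = -72.
So r1 = -9, r2 = 8.
5n^2 + 5n - 360 = 5(n - r1)(n - r2) = 5(n + 9)(n - 8)


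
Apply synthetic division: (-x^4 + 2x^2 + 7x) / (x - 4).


Synthetic division with c = 4. Coefficients: -1, 0, 2, 7, 0
Bring down -1.
  -1 * 4 = -4; -4 + 0 = -4
  -4 * 4 = -16; -16 + 2 = -14
  -14 * 4 = -56; -56 + 7 = -49
  -49 * 4 = -196; -196 + 0 = -196
Quotient: -x^3 - 4x^2 - 14x - 49, Remainder: -196


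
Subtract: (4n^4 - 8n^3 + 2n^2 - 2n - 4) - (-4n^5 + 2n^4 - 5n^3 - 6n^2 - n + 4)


Distribute the minus sign:
  (4n^4 - 8n^3 + 2n^2 - 2n - 4)
- (-4n^5 + 2n^4 - 5n^3 - 6n^2 - n + 4)
Negate second polynomial: 4n^5 - 2n^4 + 5n^3 + 6n^2 + n - 4
Add: 4n^5 + 2n^4 - 3n^3 + 8n^2 - n - 8


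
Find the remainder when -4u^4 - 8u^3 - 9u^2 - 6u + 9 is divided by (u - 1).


By the Remainder Theorem, the remainder equals p(1):
  -4*(1)^4 = -4
  -8*(1)^3 = -8
  -9*(1)^2 = -9
  -6*(1)^1 = -6
  constant: 9
Sum: -4 - 8 - 9 - 6 + 9 = -18


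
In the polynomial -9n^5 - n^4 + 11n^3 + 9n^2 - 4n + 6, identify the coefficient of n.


Read off the coefficient of n: -4


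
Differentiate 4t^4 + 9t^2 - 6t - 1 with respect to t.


Apply the power rule term by term:
  d/dt(4t^4) = 16t^3
  d/dt(9t^2) = 18t
  d/dt(-6t) = -6
  d/dt(-1) = 0
p'(t) = 16t^3 + 18t - 6


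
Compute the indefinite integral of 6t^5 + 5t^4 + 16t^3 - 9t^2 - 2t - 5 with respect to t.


Reverse power rule on each term:
  ∫ 6t^5 dt = t^6
  ∫ 5t^4 dt = t^5
  ∫ 16t^3 dt = 4t^4
  ∫ -9t^2 dt = -3t^3
  ∫ -2t dt = -t^2
  ∫ -5 dt = -5t
F(t) = t^6 + t^5 + 4t^4 - 3t^3 - t^2 - 5t + C


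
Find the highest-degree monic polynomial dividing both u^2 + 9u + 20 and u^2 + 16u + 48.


Factor each:
  u^2 + 9u + 20 = (u + 4)(u + 5)
  u^2 + 16u + 48 = (u + 4)(u + 12)
Common monic factor: u + 4


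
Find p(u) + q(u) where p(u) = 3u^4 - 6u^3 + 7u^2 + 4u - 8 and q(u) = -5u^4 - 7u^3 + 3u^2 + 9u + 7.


Align terms by degree and add:
  3u^4 - 6u^3 + 7u^2 + 4u - 8
  -5u^4 - 7u^3 + 3u^2 + 9u + 7
= -2u^4 - 13u^3 + 10u^2 + 13u - 1


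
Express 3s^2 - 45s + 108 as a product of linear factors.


Roots satisfy r1 + r2 = -b/a = 15 and r1*r2 = c/a = 36.
So r1 = 12, r2 = 3.
3s^2 - 45s + 108 = 3(s - r1)(s - r2) = 3(s - 12)(s - 3)


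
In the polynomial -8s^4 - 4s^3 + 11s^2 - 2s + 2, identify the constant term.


Read off the constant term: 2


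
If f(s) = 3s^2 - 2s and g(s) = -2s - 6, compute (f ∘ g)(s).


Substitute g(s) into f:
f(g(s)) = 3*(-2s - 6)^2 + (-2)*(-2s - 6)
(-2s - 6)^2 = 4s^2 + 24s + 36
Expand and combine: 12s^2 + 76s + 120


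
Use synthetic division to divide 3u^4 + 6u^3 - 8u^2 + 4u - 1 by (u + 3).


Synthetic division with c = -3. Coefficients: 3, 6, -8, 4, -1
Bring down 3.
  3 * -3 = -9; -9 + 6 = -3
  -3 * -3 = 9; 9 - 8 = 1
  1 * -3 = -3; -3 + 4 = 1
  1 * -3 = -3; -3 - 1 = -4
Quotient: 3u^3 - 3u^2 + u + 1, Remainder: -4


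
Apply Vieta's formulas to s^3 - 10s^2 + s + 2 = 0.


Monic cubic s^3+bs^2+cs+d=0: sum=-b, pairwise sum=c, product=-d.
b=-10, c=1, d=2
r1+r2+r3 = 10
r1r2+r1r3+r2r3 = 1
r1r2r3 = -2


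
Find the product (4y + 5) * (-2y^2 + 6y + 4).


Distribute each term of the first polynomial:
  (4y)(-2y^2 + 6y + 4) = -8y^3 + 24y^2 + 16y
  (5)(-2y^2 + 6y + 4) = -10y^2 + 30y + 20
Sum: -8y^3 + 14y^2 + 46y + 20


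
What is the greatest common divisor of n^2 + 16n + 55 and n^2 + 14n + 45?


Factor each:
  n^2 + 16n + 55 = (n + 5)(n + 11)
  n^2 + 14n + 45 = (n + 5)(n + 9)
Common monic factor: n + 5


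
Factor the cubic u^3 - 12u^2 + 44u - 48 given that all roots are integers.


Try integer roots (divisors of -48). u=2: p(2)=0.
Divide out (u - 2): quotient is u^2 - 10u + 24.
Factor the quadratic: (u - 6)(u - 4)
Result: (u - 2)(u - 6)(u - 4)


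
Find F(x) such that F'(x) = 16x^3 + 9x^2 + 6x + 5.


Reverse power rule on each term:
  ∫ 16x^3 dx = 4x^4
  ∫ 9x^2 dx = 3x^3
  ∫ 6x dx = 3x^2
  ∫ 5 dx = 5x
F(x) = 4x^4 + 3x^3 + 3x^2 + 5x + C


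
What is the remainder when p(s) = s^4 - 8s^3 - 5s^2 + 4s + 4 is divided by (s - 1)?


By the Remainder Theorem, the remainder equals p(1):
  1*(1)^4 = 1
  -8*(1)^3 = -8
  -5*(1)^2 = -5
  4*(1)^1 = 4
  constant: 4
Sum: 1 - 8 - 5 + 4 + 4 = -4


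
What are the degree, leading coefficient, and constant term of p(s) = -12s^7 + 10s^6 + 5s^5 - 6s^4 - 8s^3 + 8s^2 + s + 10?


Highest power of s is 7, with coefficient -12. Constant term is 10.
Degree = 7, leading coefficient = -12, constant term = 10


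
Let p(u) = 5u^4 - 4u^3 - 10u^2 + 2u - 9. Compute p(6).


Using direct substitution:
  5 * (6)^4 = 6480
  -4 * (6)^3 = -864
  -10 * (6)^2 = -360
  2 * (6)^1 = 12
  constant: -9
Sum = 6480 - 864 - 360 + 12 - 9 = 5259


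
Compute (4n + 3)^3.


Expand (4n + 3)^3 by repeated multiplication:
  (4n + 3)^2 = 16n^2 + 24n + 9
= 64n^3 + 144n^2 + 108n + 27


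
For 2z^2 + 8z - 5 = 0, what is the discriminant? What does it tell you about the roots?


D = b^2 - 4ac = (8)^2 - 4(2)(-5) = 64 + 40 = 104
Since D > 0: two distinct irrational roots


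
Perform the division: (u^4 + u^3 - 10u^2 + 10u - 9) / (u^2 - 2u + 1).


(u^4 + u^3 - 10u^2 + 10u - 9) / (u^2 - 2u + 1)
Step 1: u^2 * (u^2 - 2u + 1) = u^4 - 2u^3 + u^2; subtract.
Step 2: 3u * (u^2 - 2u + 1) = 3u^3 - 6u^2 + 3u; subtract.
Step 3: -5 * (u^2 - 2u + 1) = -5u^2 + 10u - 5; subtract.
Quotient: u^2 + 3u - 5, Remainder: -3u - 4


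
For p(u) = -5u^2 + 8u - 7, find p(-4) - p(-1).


p(-4) = -119
p(-1) = -20
p(-4) - p(-1) = -119 + 20 = -99


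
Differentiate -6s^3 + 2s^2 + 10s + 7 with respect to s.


Apply the power rule term by term:
  d/ds(-6s^3) = -18s^2
  d/ds(2s^2) = 4s
  d/ds(10s) = 10
  d/ds(7) = 0
p'(s) = -18s^2 + 4s + 10


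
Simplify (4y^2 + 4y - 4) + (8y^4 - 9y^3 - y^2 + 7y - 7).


Align terms by degree and add:
  4y^2 + 4y - 4
+ 8y^4 - 9y^3 - y^2 + 7y - 7
= 8y^4 - 9y^3 + 3y^2 + 11y - 11


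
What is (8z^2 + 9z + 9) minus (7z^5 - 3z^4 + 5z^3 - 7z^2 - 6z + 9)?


Distribute the minus sign:
  (8z^2 + 9z + 9)
- (7z^5 - 3z^4 + 5z^3 - 7z^2 - 6z + 9)
Negate second polynomial: -7z^5 + 3z^4 - 5z^3 + 7z^2 + 6z - 9
Add: -7z^5 + 3z^4 - 5z^3 + 15z^2 + 15z


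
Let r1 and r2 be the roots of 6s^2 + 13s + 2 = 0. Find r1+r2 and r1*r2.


For as^2+bs+c=0: sum = -b/a, product = c/a.
a=6, b=13, c=2
Sum = -(13)/6 = -13/6
Product = (2)/6 = 1/3


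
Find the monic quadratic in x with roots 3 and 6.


p(x) = (x - 3)(x - 6)
Expand: x^2 - 9x + 18
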